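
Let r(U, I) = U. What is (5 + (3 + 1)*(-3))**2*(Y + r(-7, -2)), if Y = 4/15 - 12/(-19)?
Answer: -85211/285 ≈ -298.99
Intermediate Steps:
Y = 256/285 (Y = 4*(1/15) - 12*(-1/19) = 4/15 + 12/19 = 256/285 ≈ 0.89825)
(5 + (3 + 1)*(-3))**2*(Y + r(-7, -2)) = (5 + (3 + 1)*(-3))**2*(256/285 - 7) = (5 + 4*(-3))**2*(-1739/285) = (5 - 12)**2*(-1739/285) = (-7)**2*(-1739/285) = 49*(-1739/285) = -85211/285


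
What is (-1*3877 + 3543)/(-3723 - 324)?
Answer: 334/4047 ≈ 0.082530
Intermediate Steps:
(-1*3877 + 3543)/(-3723 - 324) = (-3877 + 3543)/(-4047) = -334*(-1/4047) = 334/4047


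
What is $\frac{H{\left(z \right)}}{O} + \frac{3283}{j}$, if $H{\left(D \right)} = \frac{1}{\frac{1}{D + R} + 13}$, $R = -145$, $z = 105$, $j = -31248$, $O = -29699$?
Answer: $- \frac{2409747283}{22935706128} \approx -0.10507$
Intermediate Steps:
$H{\left(D \right)} = \frac{1}{13 + \frac{1}{-145 + D}}$ ($H{\left(D \right)} = \frac{1}{\frac{1}{D - 145} + 13} = \frac{1}{\frac{1}{-145 + D} + 13} = \frac{1}{13 + \frac{1}{-145 + D}}$)
$\frac{H{\left(z \right)}}{O} + \frac{3283}{j} = \frac{\frac{1}{-1884 + 13 \cdot 105} \left(-145 + 105\right)}{-29699} + \frac{3283}{-31248} = \frac{1}{-1884 + 1365} \left(-40\right) \left(- \frac{1}{29699}\right) + 3283 \left(- \frac{1}{31248}\right) = \frac{1}{-519} \left(-40\right) \left(- \frac{1}{29699}\right) - \frac{469}{4464} = \left(- \frac{1}{519}\right) \left(-40\right) \left(- \frac{1}{29699}\right) - \frac{469}{4464} = \frac{40}{519} \left(- \frac{1}{29699}\right) - \frac{469}{4464} = - \frac{40}{15413781} - \frac{469}{4464} = - \frac{2409747283}{22935706128}$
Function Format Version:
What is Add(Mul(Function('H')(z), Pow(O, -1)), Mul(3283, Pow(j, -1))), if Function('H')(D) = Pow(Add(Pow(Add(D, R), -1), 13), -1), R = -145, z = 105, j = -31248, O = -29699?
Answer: Rational(-2409747283, 22935706128) ≈ -0.10507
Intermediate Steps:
Function('H')(D) = Pow(Add(13, Pow(Add(-145, D), -1)), -1) (Function('H')(D) = Pow(Add(Pow(Add(D, -145), -1), 13), -1) = Pow(Add(Pow(Add(-145, D), -1), 13), -1) = Pow(Add(13, Pow(Add(-145, D), -1)), -1))
Add(Mul(Function('H')(z), Pow(O, -1)), Mul(3283, Pow(j, -1))) = Add(Mul(Mul(Pow(Add(-1884, Mul(13, 105)), -1), Add(-145, 105)), Pow(-29699, -1)), Mul(3283, Pow(-31248, -1))) = Add(Mul(Mul(Pow(Add(-1884, 1365), -1), -40), Rational(-1, 29699)), Mul(3283, Rational(-1, 31248))) = Add(Mul(Mul(Pow(-519, -1), -40), Rational(-1, 29699)), Rational(-469, 4464)) = Add(Mul(Mul(Rational(-1, 519), -40), Rational(-1, 29699)), Rational(-469, 4464)) = Add(Mul(Rational(40, 519), Rational(-1, 29699)), Rational(-469, 4464)) = Add(Rational(-40, 15413781), Rational(-469, 4464)) = Rational(-2409747283, 22935706128)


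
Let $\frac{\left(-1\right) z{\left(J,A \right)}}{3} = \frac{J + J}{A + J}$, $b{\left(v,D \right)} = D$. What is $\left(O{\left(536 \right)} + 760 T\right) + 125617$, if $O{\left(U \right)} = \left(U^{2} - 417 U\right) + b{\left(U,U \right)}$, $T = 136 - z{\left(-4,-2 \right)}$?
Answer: $296337$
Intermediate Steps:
$z{\left(J,A \right)} = - \frac{6 J}{A + J}$ ($z{\left(J,A \right)} = - 3 \frac{J + J}{A + J} = - 3 \frac{2 J}{A + J} = - \frac{6 J}{A + J}$)
$T = 140$ ($T = 136 - \left(-6\right) \left(-4\right) \frac{1}{-2 - 4} = 136 - \left(-6\right) \left(-4\right) \frac{1}{-6} = 136 - \left(-6\right) \left(-4\right) \left(- \frac{1}{6}\right) = 136 - -4 = 136 + 4 = 140$)
$O{\left(U \right)} = U^{2} - 416 U$ ($O{\left(U \right)} = \left(U^{2} - 417 U\right) + U = U^{2} - 416 U$)
$\left(O{\left(536 \right)} + 760 T\right) + 125617 = \left(536 \left(-416 + 536\right) + 760 \cdot 140\right) + 125617 = \left(536 \cdot 120 + 106400\right) + 125617 = \left(64320 + 106400\right) + 125617 = 170720 + 125617 = 296337$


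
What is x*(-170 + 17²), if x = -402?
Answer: -47838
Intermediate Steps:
x*(-170 + 17²) = -402*(-170 + 17²) = -402*(-170 + 289) = -402*119 = -47838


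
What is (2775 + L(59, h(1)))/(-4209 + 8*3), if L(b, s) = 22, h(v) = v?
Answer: -2797/4185 ≈ -0.66834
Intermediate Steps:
(2775 + L(59, h(1)))/(-4209 + 8*3) = (2775 + 22)/(-4209 + 8*3) = 2797/(-4209 + 24) = 2797/(-4185) = 2797*(-1/4185) = -2797/4185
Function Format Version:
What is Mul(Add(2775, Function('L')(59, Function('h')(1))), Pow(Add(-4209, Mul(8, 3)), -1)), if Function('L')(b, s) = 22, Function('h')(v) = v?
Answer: Rational(-2797, 4185) ≈ -0.66834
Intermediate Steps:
Mul(Add(2775, Function('L')(59, Function('h')(1))), Pow(Add(-4209, Mul(8, 3)), -1)) = Mul(Add(2775, 22), Pow(Add(-4209, Mul(8, 3)), -1)) = Mul(2797, Pow(Add(-4209, 24), -1)) = Mul(2797, Pow(-4185, -1)) = Mul(2797, Rational(-1, 4185)) = Rational(-2797, 4185)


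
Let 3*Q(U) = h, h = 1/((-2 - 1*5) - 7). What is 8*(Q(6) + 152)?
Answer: 25532/21 ≈ 1215.8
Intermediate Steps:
h = -1/14 (h = 1/((-2 - 5) - 7) = 1/(-7 - 7) = 1/(-14) = -1/14 ≈ -0.071429)
Q(U) = -1/42 (Q(U) = (1/3)*(-1/14) = -1/42)
8*(Q(6) + 152) = 8*(-1/42 + 152) = 8*(6383/42) = 25532/21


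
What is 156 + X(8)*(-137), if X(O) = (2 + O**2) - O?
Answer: -7790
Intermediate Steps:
X(O) = 2 + O**2 - O
156 + X(8)*(-137) = 156 + (2 + 8**2 - 1*8)*(-137) = 156 + (2 + 64 - 8)*(-137) = 156 + 58*(-137) = 156 - 7946 = -7790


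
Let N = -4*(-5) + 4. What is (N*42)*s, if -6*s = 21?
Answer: -3528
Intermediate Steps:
s = -7/2 (s = -1/6*21 = -7/2 ≈ -3.5000)
N = 24 (N = 20 + 4 = 24)
(N*42)*s = (24*42)*(-7/2) = 1008*(-7/2) = -3528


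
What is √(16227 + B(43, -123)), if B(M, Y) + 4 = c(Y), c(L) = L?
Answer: 10*√161 ≈ 126.89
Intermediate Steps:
B(M, Y) = -4 + Y
√(16227 + B(43, -123)) = √(16227 + (-4 - 123)) = √(16227 - 127) = √16100 = 10*√161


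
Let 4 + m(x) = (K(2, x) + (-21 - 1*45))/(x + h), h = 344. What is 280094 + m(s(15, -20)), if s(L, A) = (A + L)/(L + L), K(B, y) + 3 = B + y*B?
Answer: 577825266/2063 ≈ 2.8009e+5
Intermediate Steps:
K(B, y) = -3 + B + B*y (K(B, y) = -3 + (B + y*B) = -3 + (B + B*y) = -3 + B + B*y)
s(L, A) = (A + L)/(2*L) (s(L, A) = (A + L)/((2*L)) = (A + L)*(1/(2*L)) = (A + L)/(2*L))
m(x) = -4 + (-67 + 2*x)/(344 + x) (m(x) = -4 + ((-3 + 2 + 2*x) + (-21 - 1*45))/(x + 344) = -4 + ((-1 + 2*x) + (-21 - 45))/(344 + x) = -4 + ((-1 + 2*x) - 66)/(344 + x) = -4 + (-67 + 2*x)/(344 + x))
280094 + m(s(15, -20)) = 280094 + (-1443 - (-20 + 15)/15)/(344 + (½)*(-20 + 15)/15) = 280094 + (-1443 - (-5)/15)/(344 + (½)*(1/15)*(-5)) = 280094 + (-1443 - 2*(-⅙))/(344 - ⅙) = 280094 + (-1443 + ⅓)/(2063/6) = 280094 + (6/2063)*(-4328/3) = 280094 - 8656/2063 = 577825266/2063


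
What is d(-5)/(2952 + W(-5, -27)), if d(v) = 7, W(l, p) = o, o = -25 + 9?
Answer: 7/2936 ≈ 0.0023842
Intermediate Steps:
o = -16
W(l, p) = -16
d(-5)/(2952 + W(-5, -27)) = 7/(2952 - 16) = 7/2936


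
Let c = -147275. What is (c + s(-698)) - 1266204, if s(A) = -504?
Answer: -1413983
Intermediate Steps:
(c + s(-698)) - 1266204 = (-147275 - 504) - 1266204 = -147779 - 1266204 = -1413983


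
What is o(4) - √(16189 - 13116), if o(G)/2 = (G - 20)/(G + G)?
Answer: -4 - √3073 ≈ -59.435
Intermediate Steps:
o(G) = (-20 + G)/G (o(G) = 2*((G - 20)/(G + G)) = 2*((-20 + G)/((2*G))) = 2*((-20 + G)*(1/(2*G))) = 2*((-20 + G)/(2*G)) = (-20 + G)/G)
o(4) - √(16189 - 13116) = (-20 + 4)/4 - √(16189 - 13116) = (¼)*(-16) - √3073 = -4 - √3073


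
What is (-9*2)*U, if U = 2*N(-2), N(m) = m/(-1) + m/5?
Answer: -288/5 ≈ -57.600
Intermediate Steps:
N(m) = -4*m/5 (N(m) = m*(-1) + m*(⅕) = -m + m/5 = -4*m/5)
U = 16/5 (U = 2*(-⅘*(-2)) = 2*(8/5) = 16/5 ≈ 3.2000)
(-9*2)*U = -9*2*(16/5) = -18*16/5 = -288/5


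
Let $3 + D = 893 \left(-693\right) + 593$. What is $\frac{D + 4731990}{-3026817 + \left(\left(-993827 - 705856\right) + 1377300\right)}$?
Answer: $- \frac{4113731}{3349200} \approx -1.2283$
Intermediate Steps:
$D = -618259$ ($D = -3 + \left(893 \left(-693\right) + 593\right) = -3 + \left(-618849 + 593\right) = -3 - 618256 = -618259$)
$\frac{D + 4731990}{-3026817 + \left(\left(-993827 - 705856\right) + 1377300\right)} = \frac{-618259 + 4731990}{-3026817 + \left(\left(-993827 - 705856\right) + 1377300\right)} = \frac{4113731}{-3026817 + \left(-1699683 + 1377300\right)} = \frac{4113731}{-3026817 - 322383} = \frac{4113731}{-3349200} = 4113731 \left(- \frac{1}{3349200}\right) = - \frac{4113731}{3349200}$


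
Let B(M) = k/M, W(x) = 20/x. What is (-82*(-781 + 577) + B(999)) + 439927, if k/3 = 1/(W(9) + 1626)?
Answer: 247597427691/542198 ≈ 4.5666e+5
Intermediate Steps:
k = 27/14654 (k = 3/(20/9 + 1626) = 3/(14654/9) = 3*(9/14654) = 27/14654 ≈ 0.0018425)
B(M) = 27/(14654*M)
(-82*(-781 + 577) + B(999)) + 439927 = (-82*(-781 + 577) + (27/14654)/999) + 439927 = (-82*(-204) + (27/14654)*(1/999)) + 439927 = (16728 + 1/542198) + 439927 = 9069888145/542198 + 439927 = 247597427691/542198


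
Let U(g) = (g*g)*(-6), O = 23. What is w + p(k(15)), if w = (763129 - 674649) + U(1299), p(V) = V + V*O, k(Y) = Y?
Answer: -10035566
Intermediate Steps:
U(g) = -6*g² (U(g) = g²*(-6) = -6*g²)
p(V) = 24*V (p(V) = V + V*23 = V + 23*V = 24*V)
w = -10035926 (w = (763129 - 674649) - 6*1299² = 88480 - 6*1687401 = 88480 - 10124406 = -10035926)
w + p(k(15)) = -10035926 + 24*15 = -10035926 + 360 = -10035566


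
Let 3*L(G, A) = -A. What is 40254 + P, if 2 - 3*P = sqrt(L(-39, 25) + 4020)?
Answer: 120764/3 - sqrt(36105)/9 ≈ 40234.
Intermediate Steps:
L(G, A) = -A/3 (L(G, A) = (-A)/3 = -A/3)
P = 2/3 - sqrt(36105)/9 (P = 2/3 - sqrt(-1/3*25 + 4020)/3 = 2/3 - sqrt(-25/3 + 4020)/3 = 2/3 - sqrt(36105)/9 ≈ -20.446)
40254 + P = 40254 + (2/3 - sqrt(36105)/9) = 120764/3 - sqrt(36105)/9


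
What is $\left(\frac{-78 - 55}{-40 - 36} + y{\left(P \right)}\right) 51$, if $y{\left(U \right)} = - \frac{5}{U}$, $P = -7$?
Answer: $\frac{3519}{28} \approx 125.68$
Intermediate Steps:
$\left(\frac{-78 - 55}{-40 - 36} + y{\left(P \right)}\right) 51 = \left(\frac{-78 - 55}{-40 - 36} - \frac{5}{-7}\right) 51 = \left(- \frac{133}{-76} - - \frac{5}{7}\right) 51 = \left(\left(-133\right) \left(- \frac{1}{76}\right) + \frac{5}{7}\right) 51 = \left(\frac{7}{4} + \frac{5}{7}\right) 51 = \frac{69}{28} \cdot 51 = \frac{3519}{28}$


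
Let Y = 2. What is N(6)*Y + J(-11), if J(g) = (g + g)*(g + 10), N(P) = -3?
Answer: 16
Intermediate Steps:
J(g) = 2*g*(10 + g) (J(g) = (2*g)*(10 + g) = 2*g*(10 + g))
N(6)*Y + J(-11) = -3*2 + 2*(-11)*(10 - 11) = -6 + 2*(-11)*(-1) = -6 + 22 = 16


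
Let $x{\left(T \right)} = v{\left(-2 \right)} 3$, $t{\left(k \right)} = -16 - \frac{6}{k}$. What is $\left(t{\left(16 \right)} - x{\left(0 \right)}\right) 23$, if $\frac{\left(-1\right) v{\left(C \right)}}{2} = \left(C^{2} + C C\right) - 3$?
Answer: $\frac{2507}{8} \approx 313.38$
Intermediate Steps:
$v{\left(C \right)} = 6 - 4 C^{2}$ ($v{\left(C \right)} = - 2 \left(\left(C^{2} + C C\right) - 3\right) = - 2 \left(\left(C^{2} + C^{2}\right) - 3\right) = - 2 \left(2 C^{2} - 3\right) = - 2 \left(-3 + 2 C^{2}\right) = 6 - 4 C^{2}$)
$t{\left(k \right)} = -16 - \frac{6}{k}$
$x{\left(T \right)} = -30$ ($x{\left(T \right)} = \left(6 - 4 \left(-2\right)^{2}\right) 3 = \left(6 - 16\right) 3 = \left(-10\right) 3 = -30$)
$\left(t{\left(16 \right)} - x{\left(0 \right)}\right) 23 = \left(\left(-16 - \frac{6}{16}\right) - -30\right) 23 = \left(\left(-16 - \frac{3}{8}\right) + 30\right) 23 = \left(- \frac{131}{8} + 30\right) 23 = \frac{109}{8} \cdot 23 = \frac{2507}{8}$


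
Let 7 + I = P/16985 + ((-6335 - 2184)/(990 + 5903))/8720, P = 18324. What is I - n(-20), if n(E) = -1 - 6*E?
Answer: -5101370037031/40836668624 ≈ -124.92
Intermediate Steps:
I = -241806470775/40836668624 (I = -7 + (18324/16985 + ((-6335 - 2184)/(990 + 5903))/8720) = -7 + (18324*(1/16985) - 8519/6893*(1/8720)) = -7 + (18324/16985 - 8519*1/6893*(1/8720)) = -7 + (18324/16985 - 8519/6893*1/8720) = -7 + (18324/16985 - 8519/60106960) = -7 + 44050209593/40836668624 = -241806470775/40836668624 ≈ -5.9213)
I - n(-20) = -241806470775/40836668624 - (-1 - 6*(-20)) = -241806470775/40836668624 - (-1 + 120) = -241806470775/40836668624 - 1*119 = -241806470775/40836668624 - 119 = -5101370037031/40836668624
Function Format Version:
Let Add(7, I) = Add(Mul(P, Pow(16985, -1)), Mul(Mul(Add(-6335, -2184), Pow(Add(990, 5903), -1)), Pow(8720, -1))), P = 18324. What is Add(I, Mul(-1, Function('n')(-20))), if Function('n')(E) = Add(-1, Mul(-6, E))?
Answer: Rational(-5101370037031, 40836668624) ≈ -124.92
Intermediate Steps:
I = Rational(-241806470775, 40836668624) (I = Add(-7, Add(Mul(18324, Pow(16985, -1)), Mul(Mul(Add(-6335, -2184), Pow(Add(990, 5903), -1)), Pow(8720, -1)))) = Add(-7, Add(Mul(18324, Rational(1, 16985)), Mul(Mul(-8519, Pow(6893, -1)), Rational(1, 8720)))) = Add(-7, Add(Rational(18324, 16985), Mul(Mul(-8519, Rational(1, 6893)), Rational(1, 8720)))) = Add(-7, Add(Rational(18324, 16985), Mul(Rational(-8519, 6893), Rational(1, 8720)))) = Add(-7, Add(Rational(18324, 16985), Rational(-8519, 60106960))) = Add(-7, Rational(44050209593, 40836668624)) = Rational(-241806470775, 40836668624) ≈ -5.9213)
Add(I, Mul(-1, Function('n')(-20))) = Add(Rational(-241806470775, 40836668624), Mul(-1, Add(-1, Mul(-6, -20)))) = Add(Rational(-241806470775, 40836668624), Mul(-1, Add(-1, 120))) = Add(Rational(-241806470775, 40836668624), Mul(-1, 119)) = Add(Rational(-241806470775, 40836668624), -119) = Rational(-5101370037031, 40836668624)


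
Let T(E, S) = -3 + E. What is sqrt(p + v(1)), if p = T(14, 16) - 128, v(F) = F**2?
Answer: 2*I*sqrt(29) ≈ 10.77*I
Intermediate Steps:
p = -117 (p = (-3 + 14) - 128 = 11 - 128 = -117)
sqrt(p + v(1)) = sqrt(-117 + 1**2) = sqrt(-117 + 1) = sqrt(-116) = 2*I*sqrt(29)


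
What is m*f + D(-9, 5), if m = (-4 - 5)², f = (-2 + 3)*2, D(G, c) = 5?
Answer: 167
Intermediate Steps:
f = 2 (f = 1*2 = 2)
m = 81 (m = (-9)² = 81)
m*f + D(-9, 5) = 81*2 + 5 = 162 + 5 = 167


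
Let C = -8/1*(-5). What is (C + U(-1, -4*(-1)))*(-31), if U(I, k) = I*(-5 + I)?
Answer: -1426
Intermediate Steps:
C = 40 (C = -8*1*(-5) = -8*(-5) = 40)
(C + U(-1, -4*(-1)))*(-31) = (40 - (-5 - 1))*(-31) = (40 - 1*(-6))*(-31) = (40 + 6)*(-31) = 46*(-31) = -1426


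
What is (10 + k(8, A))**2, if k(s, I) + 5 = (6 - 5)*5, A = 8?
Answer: 100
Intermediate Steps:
k(s, I) = 0 (k(s, I) = -5 + (6 - 5)*5 = -5 + 1*5 = -5 + 5 = 0)
(10 + k(8, A))**2 = (10 + 0)**2 = 10**2 = 100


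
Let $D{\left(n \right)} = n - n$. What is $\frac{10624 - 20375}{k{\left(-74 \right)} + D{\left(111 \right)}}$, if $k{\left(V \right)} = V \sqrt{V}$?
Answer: $- \frac{9751 i \sqrt{74}}{5476} \approx - 15.318 i$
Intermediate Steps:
$D{\left(n \right)} = 0$
$k{\left(V \right)} = V^{\frac{3}{2}}$
$\frac{10624 - 20375}{k{\left(-74 \right)} + D{\left(111 \right)}} = \frac{10624 - 20375}{\left(-74\right)^{\frac{3}{2}} + 0} = - \frac{9751}{- 74 i \sqrt{74} + 0} = - \frac{9751}{\left(-74\right) i \sqrt{74}} = - 9751 \frac{i \sqrt{74}}{5476} = - \frac{9751 i \sqrt{74}}{5476}$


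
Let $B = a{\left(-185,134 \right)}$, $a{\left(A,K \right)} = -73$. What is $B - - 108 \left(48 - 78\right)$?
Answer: $-3313$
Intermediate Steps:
$B = -73$
$B - - 108 \left(48 - 78\right) = -73 - - 108 \left(48 - 78\right) = -73 - \left(-108\right) \left(-30\right) = -73 - 3240 = -3313$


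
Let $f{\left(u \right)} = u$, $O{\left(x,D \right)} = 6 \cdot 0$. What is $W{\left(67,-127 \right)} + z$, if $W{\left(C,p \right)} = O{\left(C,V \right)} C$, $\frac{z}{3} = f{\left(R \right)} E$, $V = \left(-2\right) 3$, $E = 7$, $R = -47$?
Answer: $-987$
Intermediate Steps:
$V = -6$
$O{\left(x,D \right)} = 0$
$z = -987$ ($z = 3 \left(\left(-47\right) 7\right) = 3 \left(-329\right) = -987$)
$W{\left(C,p \right)} = 0$ ($W{\left(C,p \right)} = 0 C = 0$)
$W{\left(67,-127 \right)} + z = 0 - 987 = -987$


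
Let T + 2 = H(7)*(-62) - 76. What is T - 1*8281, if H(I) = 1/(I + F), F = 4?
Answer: -92011/11 ≈ -8364.6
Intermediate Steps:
H(I) = 1/(4 + I) (H(I) = 1/(I + 4) = 1/(4 + I))
T = -920/11 (T = -2 + (-62/(4 + 7) - 76) = -2 + (-62/11 - 76) = -2 - 898/11 = -920/11 ≈ -83.636)
T - 1*8281 = -920/11 - 1*8281 = -920/11 - 8281 = -92011/11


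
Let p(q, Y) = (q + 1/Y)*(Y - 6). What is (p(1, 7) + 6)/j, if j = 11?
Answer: 50/77 ≈ 0.64935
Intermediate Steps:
p(q, Y) = (-6 + Y)*(q + 1/Y) (p(q, Y) = (q + 1/Y)*(-6 + Y) = (-6 + Y)*(q + 1/Y))
(p(1, 7) + 6)/j = ((1 - 6*1 - 6/7 + 7*1) + 6)/11 = ((1 - 6 - 6*1/7 + 7) + 6)/11 = ((1 - 6 - 6/7 + 7) + 6)/11 = (8/7 + 6)/11 = (1/11)*(50/7) = 50/77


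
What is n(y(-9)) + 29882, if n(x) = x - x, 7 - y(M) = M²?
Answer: 29882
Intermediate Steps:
y(M) = 7 - M²
n(x) = 0
n(y(-9)) + 29882 = 0 + 29882 = 29882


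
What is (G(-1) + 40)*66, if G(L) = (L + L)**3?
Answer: 2112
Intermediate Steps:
G(L) = 8*L**3 (G(L) = (2*L)**3 = 8*L**3)
(G(-1) + 40)*66 = (8*(-1)**3 + 40)*66 = (8*(-1) + 40)*66 = (-8 + 40)*66 = 32*66 = 2112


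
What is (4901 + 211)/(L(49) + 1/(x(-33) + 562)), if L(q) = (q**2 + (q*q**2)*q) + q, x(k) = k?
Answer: 676062/762718945 ≈ 0.00088638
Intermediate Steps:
L(q) = q + q**2 + q**4 (L(q) = (q**2 + q**3*q) + q = (q**2 + q**4) + q = q + q**2 + q**4)
(4901 + 211)/(L(49) + 1/(x(-33) + 562)) = (4901 + 211)/(49*(1 + 49 + 49**3) + 1/(-33 + 562)) = 5112/(49*(1 + 49 + 117649) + 1/529) = 5112/(49*117699 + 1/529) = 5112/(5767251 + 1/529) = 5112/(3050875780/529) = 5112*(529/3050875780) = 676062/762718945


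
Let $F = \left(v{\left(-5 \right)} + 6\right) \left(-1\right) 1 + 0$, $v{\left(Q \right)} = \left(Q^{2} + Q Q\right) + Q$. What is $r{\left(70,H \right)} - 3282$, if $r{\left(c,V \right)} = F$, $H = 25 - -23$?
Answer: $-3333$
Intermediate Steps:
$v{\left(Q \right)} = Q + 2 Q^{2}$ ($v{\left(Q \right)} = \left(Q^{2} + Q^{2}\right) + Q = 2 Q^{2} + Q = Q + 2 Q^{2}$)
$H = 48$ ($H = 25 + 23 = 48$)
$F = -51$ ($F = \left(- 5 \left(1 + 2 \left(-5\right)\right) + 6\right) \left(-1\right) 1 + 0 = \left(- 5 \left(1 - 10\right) + 6\right) \left(-1\right) 1 + 0 = \left(\left(-5\right) \left(-9\right) + 6\right) \left(-1\right) 1 + 0 = \left(45 + 6\right) \left(-1\right) 1 + 0 = 51 \left(-1\right) 1 + 0 = \left(-51\right) 1 + 0 = -51 + 0 = -51$)
$r{\left(c,V \right)} = -51$
$r{\left(70,H \right)} - 3282 = -51 - 3282 = -3333$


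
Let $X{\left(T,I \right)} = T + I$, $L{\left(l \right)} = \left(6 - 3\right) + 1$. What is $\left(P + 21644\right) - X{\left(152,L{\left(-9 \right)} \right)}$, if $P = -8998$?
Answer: $12490$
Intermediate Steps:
$L{\left(l \right)} = 4$ ($L{\left(l \right)} = 3 + 1 = 4$)
$X{\left(T,I \right)} = I + T$
$\left(P + 21644\right) - X{\left(152,L{\left(-9 \right)} \right)} = \left(-8998 + 21644\right) - \left(4 + 152\right) = 12646 - 156 = 12490$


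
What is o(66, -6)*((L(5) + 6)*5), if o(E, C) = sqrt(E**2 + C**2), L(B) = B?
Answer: 330*sqrt(122) ≈ 3645.0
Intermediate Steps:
o(E, C) = sqrt(C**2 + E**2)
o(66, -6)*((L(5) + 6)*5) = sqrt((-6)**2 + 66**2)*((5 + 6)*5) = sqrt(36 + 4356)*(11*5) = sqrt(4392)*55 = (6*sqrt(122))*55 = 330*sqrt(122)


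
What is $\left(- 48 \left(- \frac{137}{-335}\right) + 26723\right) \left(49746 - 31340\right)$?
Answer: $\frac{164653247374}{335} \approx 4.915 \cdot 10^{8}$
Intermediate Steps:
$\left(- 48 \left(- \frac{137}{-335}\right) + 26723\right) \left(49746 - 31340\right) = \left(- 48 \left(\left(-137\right) \left(- \frac{1}{335}\right)\right) + 26723\right) 18406 = \left(\left(-48\right) \frac{137}{335} + 26723\right) 18406 = \left(- \frac{6576}{335} + 26723\right) 18406 = \frac{8945629}{335} \cdot 18406 = \frac{164653247374}{335}$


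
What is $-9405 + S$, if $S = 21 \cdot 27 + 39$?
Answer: $-8799$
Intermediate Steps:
$S = 606$ ($S = 567 + 39 = 606$)
$-9405 + S = -9405 + 606 = -8799$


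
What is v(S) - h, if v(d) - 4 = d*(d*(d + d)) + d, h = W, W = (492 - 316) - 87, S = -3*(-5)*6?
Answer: 1458005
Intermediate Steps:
S = 90 (S = 15*6 = 90)
W = 89 (W = 176 - 87 = 89)
h = 89
v(d) = 4 + d + 2*d³ (v(d) = 4 + (d*(d*(d + d)) + d) = 4 + (d*(d*(2*d)) + d) = 4 + (d*(2*d²) + d) = 4 + (2*d³ + d) = 4 + (d + 2*d³) = 4 + d + 2*d³)
v(S) - h = (4 + 90 + 2*90³) - 1*89 = (4 + 90 + 2*729000) - 89 = (4 + 90 + 1458000) - 89 = 1458094 - 89 = 1458005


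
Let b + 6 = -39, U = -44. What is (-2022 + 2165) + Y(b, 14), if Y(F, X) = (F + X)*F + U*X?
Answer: 922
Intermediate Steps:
b = -45 (b = -6 - 39 = -45)
Y(F, X) = -44*X + F*(F + X) (Y(F, X) = (F + X)*F - 44*X = F*(F + X) - 44*X = -44*X + F*(F + X))
(-2022 + 2165) + Y(b, 14) = (-2022 + 2165) + ((-45)**2 - 44*14 - 45*14) = 143 + (2025 - 616 - 630) = 143 + 779 = 922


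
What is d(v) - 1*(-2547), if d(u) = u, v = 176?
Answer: 2723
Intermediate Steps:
d(v) - 1*(-2547) = 176 - 1*(-2547) = 176 + 2547 = 2723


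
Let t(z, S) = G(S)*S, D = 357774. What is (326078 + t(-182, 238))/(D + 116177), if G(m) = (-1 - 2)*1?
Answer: 325364/473951 ≈ 0.68649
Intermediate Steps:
G(m) = -3 (G(m) = -3*1 = -3)
t(z, S) = -3*S
(326078 + t(-182, 238))/(D + 116177) = (326078 - 3*238)/(357774 + 116177) = (326078 - 714)/473951 = 325364*(1/473951) = 325364/473951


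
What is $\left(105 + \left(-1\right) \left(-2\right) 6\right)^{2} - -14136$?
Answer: $27825$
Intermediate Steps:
$\left(105 + \left(-1\right) \left(-2\right) 6\right)^{2} - -14136 = \left(105 + 2 \cdot 6\right)^{2} + 14136 = \left(105 + 12\right)^{2} + 14136 = 117^{2} + 14136 = 13689 + 14136 = 27825$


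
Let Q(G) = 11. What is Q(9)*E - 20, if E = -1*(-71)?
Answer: 761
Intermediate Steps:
E = 71
Q(9)*E - 20 = 11*71 - 20 = 781 - 20 = 761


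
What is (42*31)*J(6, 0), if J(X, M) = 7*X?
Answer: 54684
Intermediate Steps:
(42*31)*J(6, 0) = (42*31)*(7*6) = 1302*42 = 54684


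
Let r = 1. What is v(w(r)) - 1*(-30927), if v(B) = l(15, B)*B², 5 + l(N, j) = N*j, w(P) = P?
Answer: 30937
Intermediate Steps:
l(N, j) = -5 + N*j
v(B) = B²*(-5 + 15*B) (v(B) = (-5 + 15*B)*B² = B²*(-5 + 15*B))
v(w(r)) - 1*(-30927) = 1²*(-5 + 15*1) - 1*(-30927) = 1*(-5 + 15) + 30927 = 1*10 + 30927 = 10 + 30927 = 30937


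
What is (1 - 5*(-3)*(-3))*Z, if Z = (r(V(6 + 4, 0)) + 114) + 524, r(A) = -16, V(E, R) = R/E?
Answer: -27368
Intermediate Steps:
Z = 622 (Z = (-16 + 114) + 524 = 98 + 524 = 622)
(1 - 5*(-3)*(-3))*Z = (1 - 5*(-3)*(-3))*622 = (1 - (-15)*(-3))*622 = (1 - 1*45)*622 = (1 - 45)*622 = -44*622 = -27368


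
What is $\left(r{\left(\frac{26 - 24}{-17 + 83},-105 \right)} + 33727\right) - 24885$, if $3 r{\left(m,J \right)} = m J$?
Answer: $\frac{291751}{33} \approx 8840.9$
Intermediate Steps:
$r{\left(m,J \right)} = \frac{J m}{3}$ ($r{\left(m,J \right)} = \frac{m J}{3} = \frac{J m}{3}$)
$\left(r{\left(\frac{26 - 24}{-17 + 83},-105 \right)} + 33727\right) - 24885 = \left(\frac{1}{3} \left(-105\right) \frac{26 - 24}{-17 + 83} + 33727\right) - 24885 = \left(\frac{1}{3} \left(-105\right) \frac{2}{66} + 33727\right) - 24885 = \left(\frac{1}{3} \left(-105\right) 2 \cdot \frac{1}{66} + 33727\right) - 24885 = \left(\frac{1}{3} \left(-105\right) \frac{1}{33} + 33727\right) - 24885 = \left(- \frac{35}{33} + 33727\right) - 24885 = \frac{1112956}{33} - 24885 = \frac{291751}{33}$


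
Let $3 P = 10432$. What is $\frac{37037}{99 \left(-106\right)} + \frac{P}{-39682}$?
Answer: $- \frac{68463335}{18928314} \approx -3.617$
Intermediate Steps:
$P = \frac{10432}{3}$ ($P = \frac{1}{3} \cdot 10432 = \frac{10432}{3} \approx 3477.3$)
$\frac{37037}{99 \left(-106\right)} + \frac{P}{-39682} = \frac{37037}{99 \left(-106\right)} + \frac{10432}{3 \left(-39682\right)} = \frac{37037}{-10494} + \frac{10432}{3} \left(- \frac{1}{39682}\right) = 37037 \left(- \frac{1}{10494}\right) - \frac{5216}{59523} = - \frac{3367}{954} - \frac{5216}{59523} = - \frac{68463335}{18928314}$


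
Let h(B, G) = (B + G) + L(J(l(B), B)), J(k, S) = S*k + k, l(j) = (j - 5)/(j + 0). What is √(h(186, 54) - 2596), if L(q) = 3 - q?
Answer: I*√87699930/186 ≈ 50.349*I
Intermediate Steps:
l(j) = (-5 + j)/j
J(k, S) = k + S*k
h(B, G) = 3 + B + G - (1 + B)*(-5 + B)/B (h(B, G) = (B + G) + (3 - (-5 + B)/B*(1 + B)) = (B + G) + (3 - (1 + B)*(-5 + B)/B) = 3 + B + G - (1 + B)*(-5 + B)/B)
√(h(186, 54) - 2596) = √((7 + 54 + 5/186) - 2596) = √(11351/186 - 2596) = √(-471505/186) = I*√87699930/186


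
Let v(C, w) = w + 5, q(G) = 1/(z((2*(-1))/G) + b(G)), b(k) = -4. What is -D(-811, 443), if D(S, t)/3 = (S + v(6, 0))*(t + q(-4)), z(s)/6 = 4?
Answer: 10712949/10 ≈ 1.0713e+6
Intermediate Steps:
z(s) = 24 (z(s) = 6*4 = 24)
q(G) = 1/20 (q(G) = 1/(24 - 4) = 1/20)
v(C, w) = 5 + w
D(S, t) = 3*(5 + S)*(1/20 + t) (D(S, t) = 3*((S + (5 + 0))*(t + 1/20)) = 3*((S + 5)*(1/20 + t)) = 3*((5 + S)*(1/20 + t)) = 3*(5 + S)*(1/20 + t))
-D(-811, 443) = -(¾ + 15*443 + (3/20)*(-811) + 3*(-811)*443) = -(¾ + 6645 - 2433/20 - 1077819) = -1*(-10712949/10) = 10712949/10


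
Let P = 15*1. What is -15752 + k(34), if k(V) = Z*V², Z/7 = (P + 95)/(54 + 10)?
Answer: -14751/8 ≈ -1843.9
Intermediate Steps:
P = 15
Z = 385/32 (Z = 7*((15 + 95)/(54 + 10)) = 7*(110/64) = 7*(110*(1/64)) = 7*(55/32) = 385/32 ≈ 12.031)
k(V) = 385*V²/32
-15752 + k(34) = -15752 + (385/32)*34² = -15752 + (385/32)*1156 = -15752 + 111265/8 = -14751/8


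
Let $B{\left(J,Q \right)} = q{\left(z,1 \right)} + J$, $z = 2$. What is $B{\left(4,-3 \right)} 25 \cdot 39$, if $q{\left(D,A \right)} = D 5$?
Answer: $13650$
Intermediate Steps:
$q{\left(D,A \right)} = 5 D$
$B{\left(J,Q \right)} = 10 + J$ ($B{\left(J,Q \right)} = 5 \cdot 2 + J = 10 + J$)
$B{\left(4,-3 \right)} 25 \cdot 39 = \left(10 + 4\right) 25 \cdot 39 = 14 \cdot 25 \cdot 39 = 350 \cdot 39 = 13650$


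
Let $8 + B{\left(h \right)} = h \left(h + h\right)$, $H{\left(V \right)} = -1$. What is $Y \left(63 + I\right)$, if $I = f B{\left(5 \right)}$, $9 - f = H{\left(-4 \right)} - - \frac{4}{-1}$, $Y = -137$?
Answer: $-89187$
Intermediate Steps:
$f = 14$ ($f = 9 - \left(-1 - - \frac{4}{-1}\right) = 9 - \left(-1 - \left(-4\right) \left(-1\right)\right) = 9 - \left(-1 - 4\right) = 9 - -5 = 9 + 5 = 14$)
$B{\left(h \right)} = -8 + 2 h^{2}$ ($B{\left(h \right)} = -8 + h \left(h + h\right) = -8 + h 2 h = -8 + 2 h^{2}$)
$I = 588$ ($I = 14 \left(-8 + 2 \cdot 5^{2}\right) = 14 \left(-8 + 2 \cdot 25\right) = 14 \left(-8 + 50\right) = 14 \cdot 42 = 588$)
$Y \left(63 + I\right) = - 137 \left(63 + 588\right) = \left(-137\right) 651 = -89187$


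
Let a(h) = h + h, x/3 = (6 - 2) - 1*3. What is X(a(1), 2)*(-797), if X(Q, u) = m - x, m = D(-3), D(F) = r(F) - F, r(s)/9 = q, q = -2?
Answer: 14346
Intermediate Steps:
r(s) = -18 (r(s) = 9*(-2) = -18)
D(F) = -18 - F
x = 3 (x = 3*((6 - 2) - 1*3) = 3*(4 - 3) = 3*1 = 3)
m = -15 (m = -18 - 1*(-3) = -18 + 3 = -15)
a(h) = 2*h
X(Q, u) = -18 (X(Q, u) = -15 - 1*3 = -15 - 3 = -18)
X(a(1), 2)*(-797) = -18*(-797) = 14346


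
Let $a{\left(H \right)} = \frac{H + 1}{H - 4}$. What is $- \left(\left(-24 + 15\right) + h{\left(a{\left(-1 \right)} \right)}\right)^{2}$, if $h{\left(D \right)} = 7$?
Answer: $-4$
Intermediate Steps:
$a{\left(H \right)} = \frac{1 + H}{-4 + H}$
$- \left(\left(-24 + 15\right) + h{\left(a{\left(-1 \right)} \right)}\right)^{2} = - \left(\left(-24 + 15\right) + 7\right)^{2} = - \left(-9 + 7\right)^{2} = - \left(-2\right)^{2} = \left(-1\right) 4 = -4$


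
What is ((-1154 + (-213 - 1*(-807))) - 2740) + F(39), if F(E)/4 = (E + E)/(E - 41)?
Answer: -3456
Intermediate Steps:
F(E) = 8*E/(-41 + E) (F(E) = 4*((E + E)/(E - 41)) = 4*((2*E)/(-41 + E)) = 4*(2*E/(-41 + E)) = 8*E/(-41 + E))
((-1154 + (-213 - 1*(-807))) - 2740) + F(39) = ((-1154 + (-213 - 1*(-807))) - 2740) + 8*39/(-41 + 39) = ((-1154 + (-213 + 807)) - 2740) + 8*39/(-2) = ((-1154 + 594) - 2740) + 8*39*(-½) = (-560 - 2740) - 156 = -3300 - 156 = -3456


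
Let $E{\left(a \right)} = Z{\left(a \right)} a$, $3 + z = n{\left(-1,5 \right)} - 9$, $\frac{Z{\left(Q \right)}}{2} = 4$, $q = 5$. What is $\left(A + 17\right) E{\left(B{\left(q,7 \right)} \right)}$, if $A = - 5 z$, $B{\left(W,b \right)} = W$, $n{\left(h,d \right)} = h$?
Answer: $3280$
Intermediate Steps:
$Z{\left(Q \right)} = 8$ ($Z{\left(Q \right)} = 2 \cdot 4 = 8$)
$z = -13$ ($z = -3 - 10 = -13$)
$E{\left(a \right)} = 8 a$
$A = 65$ ($A = \left(-5\right) \left(-13\right) = 65$)
$\left(A + 17\right) E{\left(B{\left(q,7 \right)} \right)} = \left(65 + 17\right) 8 \cdot 5 = 82 \cdot 40 = 3280$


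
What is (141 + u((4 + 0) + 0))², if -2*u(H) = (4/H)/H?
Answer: 1270129/64 ≈ 19846.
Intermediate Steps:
u(H) = -2/H² (u(H) = -4/H/(2*H) = -2/H²)
(141 + u((4 + 0) + 0))² = (141 - 2/((4 + 0) + 0)²)² = (141 - 2/(4 + 0)²)² = (141 - 2/4²)² = (141 - 2*1/16)² = (141 - ⅛)² = (1127/8)² = 1270129/64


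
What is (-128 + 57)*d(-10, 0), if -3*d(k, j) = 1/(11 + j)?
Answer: 71/33 ≈ 2.1515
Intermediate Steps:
d(k, j) = -1/(3*(11 + j))
(-128 + 57)*d(-10, 0) = (-128 + 57)*(-1/(33 + 3*0)) = -(-71)/(33 + 0) = -(-71)/33 = -71*(-1/33) = 71/33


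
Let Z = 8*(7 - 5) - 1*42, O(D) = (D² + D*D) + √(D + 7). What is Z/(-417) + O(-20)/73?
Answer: 335498/30441 + I*√13/73 ≈ 11.021 + 0.049391*I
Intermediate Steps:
O(D) = √(7 + D) + 2*D² (O(D) = (D² + D²) + √(7 + D) = 2*D² + √(7 + D) = √(7 + D) + 2*D²)
Z = -26 (Z = 8*2 - 42 = 16 - 42 = -26)
Z/(-417) + O(-20)/73 = -26/(-417) + (√(7 - 20) + 2*(-20)²)/73 = -26*(-1/417) + (√(-13) + 2*400)*(1/73) = 26/417 + (I*√13 + 800)*(1/73) = 26/417 + (800 + I*√13)*(1/73) = 26/417 + (800/73 + I*√13/73) = 335498/30441 + I*√13/73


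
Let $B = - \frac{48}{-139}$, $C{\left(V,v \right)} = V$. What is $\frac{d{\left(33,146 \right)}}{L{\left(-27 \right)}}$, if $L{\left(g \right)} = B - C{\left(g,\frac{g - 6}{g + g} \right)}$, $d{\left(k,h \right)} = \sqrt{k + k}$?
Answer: $\frac{139 \sqrt{66}}{3801} \approx 0.29709$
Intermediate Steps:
$B = \frac{48}{139}$ ($B = \left(-48\right) \left(- \frac{1}{139}\right) = \frac{48}{139} \approx 0.34532$)
$d{\left(k,h \right)} = \sqrt{2} \sqrt{k}$ ($d{\left(k,h \right)} = \sqrt{2 k} = \sqrt{2} \sqrt{k}$)
$L{\left(g \right)} = \frac{48}{139} - g$
$\frac{d{\left(33,146 \right)}}{L{\left(-27 \right)}} = \frac{\sqrt{2} \sqrt{33}}{\frac{48}{139} - -27} = \frac{\sqrt{66}}{\frac{48}{139} + 27} = \frac{\sqrt{66}}{\frac{3801}{139}} = \sqrt{66} \cdot \frac{139}{3801} = \frac{139 \sqrt{66}}{3801}$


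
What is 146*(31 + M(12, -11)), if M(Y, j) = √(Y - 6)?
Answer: 4526 + 146*√6 ≈ 4883.6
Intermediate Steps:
M(Y, j) = √(-6 + Y)
146*(31 + M(12, -11)) = 146*(31 + √(-6 + 12)) = 146*(31 + √6) = 4526 + 146*√6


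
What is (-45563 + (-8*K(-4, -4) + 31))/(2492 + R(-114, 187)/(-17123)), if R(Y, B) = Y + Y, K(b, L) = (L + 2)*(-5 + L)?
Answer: -195527537/10667686 ≈ -18.329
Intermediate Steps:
K(b, L) = (-5 + L)*(2 + L) (K(b, L) = (2 + L)*(-5 + L) = (-5 + L)*(2 + L))
R(Y, B) = 2*Y
(-45563 + (-8*K(-4, -4) + 31))/(2492 + R(-114, 187)/(-17123)) = (-45563 + (-8*(-10 + (-4)² - 3*(-4)) + 31))/(2492 + (2*(-114))/(-17123)) = (-45563 + (-8*(-10 + 16 + 12) + 31))/(2492 - 228*(-1/17123)) = (-45563 + (-8*18 + 31))/(2492 + 228/17123) = (-45563 + (-144 + 31))/(42670744/17123) = (-45563 - 113)*(17123/42670744) = -45676*17123/42670744 = -195527537/10667686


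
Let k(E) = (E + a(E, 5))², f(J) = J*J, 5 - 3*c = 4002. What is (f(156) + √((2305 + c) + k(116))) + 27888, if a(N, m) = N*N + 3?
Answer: 52224 + √1658534379/3 ≈ 65799.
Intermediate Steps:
a(N, m) = 3 + N² (a(N, m) = N² + 3 = 3 + N²)
c = -3997/3 (c = 5/3 - ⅓*4002 = 5/3 - 1334 = -3997/3 ≈ -1332.3)
f(J) = J²
k(E) = (3 + E + E²)² (k(E) = (E + (3 + E²))² = (3 + E + E²)²)
(f(156) + √((2305 + c) + k(116))) + 27888 = (156² + √((2305 - 3997/3) + (3 + 116 + 116²)²)) + 27888 = (24336 + √(2918/3 + (3 + 116 + 13456)²)) + 27888 = (24336 + √(2918/3 + 13575²)) + 27888 = (24336 + √(2918/3 + 184280625)) + 27888 = (24336 + √(552844793/3)) + 27888 = (24336 + √1658534379/3) + 27888 = 52224 + √1658534379/3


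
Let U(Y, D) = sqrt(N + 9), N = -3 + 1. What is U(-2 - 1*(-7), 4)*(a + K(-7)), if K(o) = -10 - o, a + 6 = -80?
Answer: -89*sqrt(7) ≈ -235.47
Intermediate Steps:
a = -86 (a = -6 - 80 = -86)
N = -2
U(Y, D) = sqrt(7) (U(Y, D) = sqrt(-2 + 9) = sqrt(7))
U(-2 - 1*(-7), 4)*(a + K(-7)) = sqrt(7)*(-86 + (-10 - 1*(-7))) = sqrt(7)*(-86 + (-10 + 7)) = sqrt(7)*(-86 - 3) = sqrt(7)*(-89) = -89*sqrt(7)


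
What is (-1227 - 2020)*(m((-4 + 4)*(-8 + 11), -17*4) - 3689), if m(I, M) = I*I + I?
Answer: 11978183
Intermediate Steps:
m(I, M) = I + I² (m(I, M) = I² + I = I + I²)
(-1227 - 2020)*(m((-4 + 4)*(-8 + 11), -17*4) - 3689) = (-1227 - 2020)*(((-4 + 4)*(-8 + 11))*(1 + (-4 + 4)*(-8 + 11)) - 3689) = -3247*((0*3)*(1 + 0*3) - 3689) = -3247*(0*(1 + 0) - 3689) = -3247*(0*1 - 3689) = -3247*(0 - 3689) = -3247*(-3689) = 11978183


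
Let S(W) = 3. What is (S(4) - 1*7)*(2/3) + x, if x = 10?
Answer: 22/3 ≈ 7.3333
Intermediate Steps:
(S(4) - 1*7)*(2/3) + x = (3 - 1*7)*(2/3) + 10 = (3 - 7)*(2*(1/3)) + 10 = -4*2/3 + 10 = -8/3 + 10 = 22/3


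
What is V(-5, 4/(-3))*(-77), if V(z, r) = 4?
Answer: -308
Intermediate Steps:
V(-5, 4/(-3))*(-77) = 4*(-77) = -308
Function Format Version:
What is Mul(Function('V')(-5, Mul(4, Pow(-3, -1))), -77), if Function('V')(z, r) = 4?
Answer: -308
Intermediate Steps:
Mul(Function('V')(-5, Mul(4, Pow(-3, -1))), -77) = Mul(4, -77) = -308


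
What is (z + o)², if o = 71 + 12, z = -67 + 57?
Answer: 5329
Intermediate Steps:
z = -10
o = 83
(z + o)² = (-10 + 83)² = 73² = 5329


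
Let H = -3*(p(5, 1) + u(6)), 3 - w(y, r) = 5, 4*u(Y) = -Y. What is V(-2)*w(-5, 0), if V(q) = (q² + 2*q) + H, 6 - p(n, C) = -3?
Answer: 45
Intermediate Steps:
u(Y) = -Y/4 (u(Y) = (-Y)/4 = -Y/4)
p(n, C) = 9 (p(n, C) = 6 - 1*(-3) = 6 + 3 = 9)
w(y, r) = -2 (w(y, r) = 3 - 1*5 = 3 - 5 = -2)
H = -45/2 (H = -3*(9 - ¼*6) = -3*(9 - 3/2) = -3*15/2 = -45/2 ≈ -22.500)
V(q) = -45/2 + q² + 2*q (V(q) = (q² + 2*q) - 45/2 = -45/2 + q² + 2*q)
V(-2)*w(-5, 0) = (-45/2 + (-2)² + 2*(-2))*(-2) = (-45/2 + 4 - 4)*(-2) = -45/2*(-2) = 45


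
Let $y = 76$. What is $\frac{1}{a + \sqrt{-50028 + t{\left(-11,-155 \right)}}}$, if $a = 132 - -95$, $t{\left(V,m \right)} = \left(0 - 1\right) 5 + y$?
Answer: $\frac{227}{101486} - \frac{i \sqrt{49957}}{101486} \approx 0.0022368 - 0.0022024 i$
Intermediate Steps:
$t{\left(V,m \right)} = 71$ ($t{\left(V,m \right)} = \left(0 - 1\right) 5 + 76 = \left(-1\right) 5 + 76 = -5 + 76 = 71$)
$a = 227$ ($a = 132 + 95 = 227$)
$\frac{1}{a + \sqrt{-50028 + t{\left(-11,-155 \right)}}} = \frac{1}{227 + \sqrt{-50028 + 71}} = \frac{1}{227 + \sqrt{-49957}} = \frac{1}{227 + i \sqrt{49957}}$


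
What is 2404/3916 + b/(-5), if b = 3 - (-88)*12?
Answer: -1033756/4895 ≈ -211.19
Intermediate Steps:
b = 1059 (b = 3 - 1*(-1056) = 3 + 1056 = 1059)
2404/3916 + b/(-5) = 2404/3916 + 1059/(-5) = 2404*(1/3916) + 1059*(-1/5) = 601/979 - 1059/5 = -1033756/4895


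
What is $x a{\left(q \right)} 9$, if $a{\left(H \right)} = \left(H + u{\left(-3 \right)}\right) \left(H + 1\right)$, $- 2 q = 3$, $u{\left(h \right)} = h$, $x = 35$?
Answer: $\frac{2835}{4} \approx 708.75$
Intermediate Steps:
$q = - \frac{3}{2}$ ($q = \left(- \frac{1}{2}\right) 3 = - \frac{3}{2} \approx -1.5$)
$a{\left(H \right)} = \left(1 + H\right) \left(-3 + H\right)$ ($a{\left(H \right)} = \left(H - 3\right) \left(H + 1\right) = \left(-3 + H\right) \left(1 + H\right) = \left(1 + H\right) \left(-3 + H\right)$)
$x a{\left(q \right)} 9 = 35 \left(-3 + \left(- \frac{3}{2}\right)^{2} - -3\right) 9 = 35 \left(-3 + \frac{9}{4} + 3\right) 9 = 35 \cdot \frac{9}{4} \cdot 9 = \frac{315}{4} \cdot 9 = \frac{2835}{4}$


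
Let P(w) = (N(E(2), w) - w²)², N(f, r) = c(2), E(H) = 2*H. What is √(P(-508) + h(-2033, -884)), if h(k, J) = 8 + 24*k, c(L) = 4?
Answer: 16*√260136386 ≈ 2.5806e+5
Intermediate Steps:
N(f, r) = 4
P(w) = (4 - w²)²
√(P(-508) + h(-2033, -884)) = √((-4 + (-508)²)² + (8 + 24*(-2033))) = √((-4 + 258064)² + (8 - 48792)) = √(258060² - 48784) = √(66594963600 - 48784) = √66594914816 = 16*√260136386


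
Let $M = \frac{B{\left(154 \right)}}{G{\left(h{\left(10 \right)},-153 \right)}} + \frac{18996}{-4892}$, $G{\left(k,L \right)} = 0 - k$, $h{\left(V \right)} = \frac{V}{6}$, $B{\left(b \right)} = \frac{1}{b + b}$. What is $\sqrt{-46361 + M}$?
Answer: $\frac{i \sqrt{41117201813775395}}{941710} \approx 215.33 i$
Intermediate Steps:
$B{\left(b \right)} = \frac{1}{2 b}$
$h{\left(V \right)} = \frac{V}{6}$ ($h{\left(V \right)} = V \frac{1}{6} = \frac{V}{6}$)
$G{\left(k,L \right)} = - k$
$M = - \frac{7317129}{1883420}$ ($M = \frac{\frac{1}{2} \cdot \frac{1}{154}}{\left(-1\right) \frac{1}{6} \cdot 10} + \frac{18996}{-4892} = \frac{\frac{1}{2} \cdot \frac{1}{154}}{\left(-1\right) \frac{5}{3}} + 18996 \left(- \frac{1}{4892}\right) = \frac{1}{308 \left(- \frac{5}{3}\right)} - \frac{4749}{1223} = \frac{1}{308} \left(- \frac{3}{5}\right) - \frac{4749}{1223} = - \frac{3}{1540} - \frac{4749}{1223} = - \frac{7317129}{1883420} \approx -3.885$)
$\sqrt{-46361 + M} = \sqrt{-46361 - \frac{7317129}{1883420}} = \sqrt{- \frac{87324551749}{1883420}} = \frac{i \sqrt{41117201813775395}}{941710}$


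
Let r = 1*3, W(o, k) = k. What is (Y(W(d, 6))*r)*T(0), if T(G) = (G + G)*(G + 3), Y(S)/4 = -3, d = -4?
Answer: 0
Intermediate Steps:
Y(S) = -12 (Y(S) = 4*(-3) = -12)
T(G) = 2*G*(3 + G) (T(G) = (2*G)*(3 + G) = 2*G*(3 + G))
r = 3
(Y(W(d, 6))*r)*T(0) = (-12*3)*(2*0*(3 + 0)) = -72*0*3 = -36*0 = 0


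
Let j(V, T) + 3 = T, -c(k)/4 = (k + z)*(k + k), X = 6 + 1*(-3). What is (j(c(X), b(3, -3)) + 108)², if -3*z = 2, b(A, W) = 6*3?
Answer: 15129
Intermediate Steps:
b(A, W) = 18
z = -⅔ (z = -⅓*2 = -⅔ ≈ -0.66667)
X = 3 (X = 6 - 3 = 3)
c(k) = -8*k*(-⅔ + k) (c(k) = -4*(k - ⅔)*(k + k) = -4*(-⅔ + k)*2*k = -8*k*(-⅔ + k))
j(V, T) = -3 + T
(j(c(X), b(3, -3)) + 108)² = ((-3 + 18) + 108)² = (15 + 108)² = 123² = 15129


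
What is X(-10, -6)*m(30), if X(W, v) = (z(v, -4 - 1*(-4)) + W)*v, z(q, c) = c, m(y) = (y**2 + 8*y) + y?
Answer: 70200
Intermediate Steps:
m(y) = y**2 + 9*y
X(W, v) = W*v (X(W, v) = ((-4 - 1*(-4)) + W)*v = ((-4 + 4) + W)*v = (0 + W)*v = W*v)
X(-10, -6)*m(30) = (-10*(-6))*(30*(9 + 30)) = 60*(30*39) = 60*1170 = 70200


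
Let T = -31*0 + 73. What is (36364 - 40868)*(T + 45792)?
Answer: -206575960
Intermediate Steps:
T = 73 (T = 0 + 73 = 73)
(36364 - 40868)*(T + 45792) = (36364 - 40868)*(73 + 45792) = -4504*45865 = -206575960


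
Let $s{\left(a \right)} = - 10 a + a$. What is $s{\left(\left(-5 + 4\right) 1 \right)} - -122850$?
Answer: $122859$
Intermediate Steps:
$s{\left(a \right)} = - 9 a$
$s{\left(\left(-5 + 4\right) 1 \right)} - -122850 = - 9 \left(-5 + 4\right) 1 - -122850 = - 9 \left(\left(-1\right) 1\right) + 122850 = \left(-9\right) \left(-1\right) + 122850 = 9 + 122850 = 122859$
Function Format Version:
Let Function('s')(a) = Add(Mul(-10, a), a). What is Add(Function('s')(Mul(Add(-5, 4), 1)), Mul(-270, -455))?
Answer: 122859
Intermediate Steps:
Function('s')(a) = Mul(-9, a)
Add(Function('s')(Mul(Add(-5, 4), 1)), Mul(-270, -455)) = Add(Mul(-9, Mul(Add(-5, 4), 1)), Mul(-270, -455)) = Add(Mul(-9, Mul(-1, 1)), 122850) = Add(Mul(-9, -1), 122850) = Add(9, 122850) = 122859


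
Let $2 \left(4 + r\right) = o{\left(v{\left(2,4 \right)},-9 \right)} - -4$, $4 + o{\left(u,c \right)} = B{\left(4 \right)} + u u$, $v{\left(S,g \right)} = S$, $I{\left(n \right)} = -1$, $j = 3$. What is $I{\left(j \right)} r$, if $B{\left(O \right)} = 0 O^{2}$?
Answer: $2$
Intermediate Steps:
$B{\left(O \right)} = 0$
$o{\left(u,c \right)} = -4 + u^{2}$ ($o{\left(u,c \right)} = -4 + \left(0 + u u\right) = -4 + \left(0 + u^{2}\right) = -4 + u^{2}$)
$r = -2$ ($r = -4 + \frac{\left(-4 + 2^{2}\right) - -4}{2} = -4 + \frac{\left(-4 + 4\right) + 4}{2} = -4 + \frac{0 + 4}{2} = -4 + \frac{1}{2} \cdot 4 = -4 + 2 = -2$)
$I{\left(j \right)} r = \left(-1\right) \left(-2\right) = 2$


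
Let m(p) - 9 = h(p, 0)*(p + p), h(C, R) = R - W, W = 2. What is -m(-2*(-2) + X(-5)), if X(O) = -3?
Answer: -5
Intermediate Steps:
h(C, R) = -2 + R (h(C, R) = R - 1*2 = R - 2 = -2 + R)
m(p) = 9 - 4*p (m(p) = 9 + (-2 + 0)*(p + p) = 9 - 4*p)
-m(-2*(-2) + X(-5)) = -(9 - 4*(-2*(-2) - 3)) = -(9 - 4*(4 - 3)) = -(9 - 4*1) = -(9 - 4) = -1*5 = -5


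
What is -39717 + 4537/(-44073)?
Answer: -1750451878/44073 ≈ -39717.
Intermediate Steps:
-39717 + 4537/(-44073) = -39717 + 4537*(-1/44073) = -39717 - 4537/44073 = -1750451878/44073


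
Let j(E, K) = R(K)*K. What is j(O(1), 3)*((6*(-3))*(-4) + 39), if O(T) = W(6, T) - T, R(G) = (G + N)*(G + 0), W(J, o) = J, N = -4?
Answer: -999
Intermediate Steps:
R(G) = G*(-4 + G) (R(G) = (G - 4)*(G + 0) = (-4 + G)*G = G*(-4 + G))
O(T) = 6 - T
j(E, K) = K²*(-4 + K) (j(E, K) = (K*(-4 + K))*K = K²*(-4 + K))
j(O(1), 3)*((6*(-3))*(-4) + 39) = (3²*(-4 + 3))*((6*(-3))*(-4) + 39) = (9*(-1))*(-18*(-4) + 39) = -9*(72 + 39) = -9*111 = -999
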